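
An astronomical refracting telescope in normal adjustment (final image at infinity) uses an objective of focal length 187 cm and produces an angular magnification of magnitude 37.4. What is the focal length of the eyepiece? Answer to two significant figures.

5.0 cm

|M| = f_obj/f_eye, so f_eye = f_obj/|M| = 187/37.4 = 5.000 cm.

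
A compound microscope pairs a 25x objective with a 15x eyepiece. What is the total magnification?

The overall magnification of a compound microscope is the product of the objective and eyepiece magnifications:
M = M_obj x M_eye = 25 x 15 = 375.

375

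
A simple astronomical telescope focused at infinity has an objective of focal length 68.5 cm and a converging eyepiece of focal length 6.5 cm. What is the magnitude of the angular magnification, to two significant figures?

|M| = f_obj/|f_eye| = 68.5/6.5 = 10.538.

11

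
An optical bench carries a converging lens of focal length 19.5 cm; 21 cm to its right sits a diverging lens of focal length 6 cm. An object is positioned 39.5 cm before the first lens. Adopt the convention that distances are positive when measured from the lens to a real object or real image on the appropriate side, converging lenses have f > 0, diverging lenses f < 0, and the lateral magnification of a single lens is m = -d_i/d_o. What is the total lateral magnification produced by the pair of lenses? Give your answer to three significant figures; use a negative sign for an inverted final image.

0.508

First lens: d_i1 = 1/(1/19.5 - 1/39.5) = 38.513 cm.
m_1 = -(38.513)/39.5 = -0.9750.
This image would form 38.513 cm past lens 1, i.e. 17.513 cm beyond lens 2, so it is a virtual object for lens 2: d_o2 = 21 - 38.513 = -17.513 cm.
Second lens: d_i2 = 1/(1/(-6) - 1/(-17.513)) = -9.127 cm.
m_2 = -(-9.127)/(-17.513) = -0.5212.
The system's lateral magnification is m_1 m_2 = (-0.9750)(-0.5212) = 0.5081.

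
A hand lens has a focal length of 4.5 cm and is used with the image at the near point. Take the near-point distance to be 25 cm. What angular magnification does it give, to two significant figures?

M = 1 + D/f = 1 + 25/4.5 = 6.556.

6.6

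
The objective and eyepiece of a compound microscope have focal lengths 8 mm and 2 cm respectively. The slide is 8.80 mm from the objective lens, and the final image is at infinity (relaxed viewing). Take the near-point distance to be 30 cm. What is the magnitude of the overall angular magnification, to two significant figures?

150

Convert to cm: f_obj = 8 mm = 0.8 cm; d_o = 8.80 mm = 0.88 cm.
Objective: 1/d_i = 1/f_obj - 1/d_o = 1/0.8 - 1/0.88 = 0.11364 cm^-1, so d_i = 8.800 cm.
m_obj = -d_i/d_o = -8.800/0.88 = -10.000.
Eyepiece angular magnification (image at infinity): M_eye = D/f_e = 30/2 = 15.000.
Overall M = m_obj x M_eye = (-10.000)(15.000) = -150.00.
|M| = 150.00.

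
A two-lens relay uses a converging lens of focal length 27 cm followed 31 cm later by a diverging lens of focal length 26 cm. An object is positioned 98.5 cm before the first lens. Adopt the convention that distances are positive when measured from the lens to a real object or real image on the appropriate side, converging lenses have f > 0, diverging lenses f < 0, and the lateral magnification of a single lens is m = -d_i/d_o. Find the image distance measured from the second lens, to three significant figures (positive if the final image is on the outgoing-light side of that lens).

8.13 cm

Lens 1: 1/d_i1 = 1/f_1 - 1/d_o1 = 1/27 - 1/98.5 = 0.02688 cm^-1, so d_i1 = 37.196 cm.
Since 37.196 cm > 31 cm, the first image lies past the second lens and serves as a virtual object: d_o2 = L - d_i1 = -6.196 cm.
Lens 2: 1/d_i2 = 1/f_2 - 1/d_o2 = 1/(-26) - 1/(-6.196) = 0.12294 cm^-1, so d_i2 = 8.134 cm.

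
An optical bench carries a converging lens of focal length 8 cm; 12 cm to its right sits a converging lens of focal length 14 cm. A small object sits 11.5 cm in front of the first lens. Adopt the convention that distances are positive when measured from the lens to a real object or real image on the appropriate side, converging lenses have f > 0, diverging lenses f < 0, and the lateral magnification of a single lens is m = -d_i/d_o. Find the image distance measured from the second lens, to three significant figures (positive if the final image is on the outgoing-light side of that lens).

Applying the thin-lens equation to the first lens, 1/8 = 1/11.5 + 1/d_i1, which gives d_i1 = 26.286 cm.
Since 26.286 cm > 12 cm, the first image lies past the second lens and serves as a virtual object: d_o2 = L - d_i1 = -14.286 cm.
Applying the thin-lens equation again with f_2 = 14 cm and d_o2 = -14.286 cm gives d_i2 = 7.071 cm.

7.07 cm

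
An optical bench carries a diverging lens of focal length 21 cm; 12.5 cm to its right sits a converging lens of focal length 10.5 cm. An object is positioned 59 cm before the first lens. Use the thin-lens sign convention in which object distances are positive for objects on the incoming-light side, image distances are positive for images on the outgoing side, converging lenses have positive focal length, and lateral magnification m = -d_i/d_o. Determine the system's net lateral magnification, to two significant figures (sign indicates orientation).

Lens 1: 1/d_i1 = 1/f_1 - 1/d_o1 = 1/(-21) - 1/59 = -0.06457 cm^-1, so d_i1 = -15.488 cm.
m_1 = -(-15.488)/59 = 0.2625.
With d_i1 < 0 the first image is virtual and lies on the object side; the object distance for lens 2 is d_o2 = 12.5 - (-15.488) = 27.988 cm.
Lens 2: 1/d_i2 = 1/f_2 - 1/d_o2 = 1/10.5 - 1/(27.988) = 0.05951 cm^-1, so d_i2 = 16.805 cm.
m_2 = -(16.805)/(27.988) = -0.6004.
Total m = m_1 x m_2 = (0.2625)(-0.6004) = -0.1576.

-0.16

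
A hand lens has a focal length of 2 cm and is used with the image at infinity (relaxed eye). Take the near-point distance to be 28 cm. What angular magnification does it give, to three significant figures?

M = D/f = 28/2 = 14.000.

14.0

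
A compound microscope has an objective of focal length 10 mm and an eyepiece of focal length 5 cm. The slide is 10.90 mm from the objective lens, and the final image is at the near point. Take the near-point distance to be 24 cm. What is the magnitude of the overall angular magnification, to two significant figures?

Convert to cm: f_obj = 10 mm = 1 cm; d_o = 10.90 mm = 1.09 cm.
Objective: 1/d_i = 1/f_obj - 1/d_o = 1/1 - 1/1.09 = 0.08257 cm^-1, so d_i = 12.111 cm.
m_obj = -d_i/d_o = -12.111/1.09 = -11.111.
Eyepiece angular magnification (image at near point): M_eye = 1 + D/f_e = 1 + 24/5 = 5.800.
Overall M = m_obj x M_eye = (-11.111)(5.800) = -64.44.
|M| = 64.44.

64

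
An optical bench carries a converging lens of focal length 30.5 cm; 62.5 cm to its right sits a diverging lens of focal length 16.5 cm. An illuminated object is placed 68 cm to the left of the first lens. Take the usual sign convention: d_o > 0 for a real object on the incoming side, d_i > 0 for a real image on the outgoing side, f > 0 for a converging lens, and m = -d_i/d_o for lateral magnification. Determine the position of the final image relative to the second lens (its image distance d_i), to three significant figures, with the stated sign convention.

-5.01 cm

Lens 1: 1/d_i1 = 1/f_1 - 1/d_o1 = 1/30.5 - 1/68 = 0.01808 cm^-1, so d_i1 = 55.307 cm.
That image sits 7.193 cm in front of the second lens, so d_o2 = 7.193 cm.
Lens 2: 1/d_i2 = 1/f_2 - 1/d_o2 = 1/(-16.5) - 1/(7.193) = -0.19962 cm^-1, so d_i2 = -5.009 cm.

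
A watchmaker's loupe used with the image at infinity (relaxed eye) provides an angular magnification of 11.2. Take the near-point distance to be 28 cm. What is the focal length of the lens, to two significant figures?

For the image at infinity, M = D/f.
f = D/M = 28/11.2 = 2.500 cm.

2.5 cm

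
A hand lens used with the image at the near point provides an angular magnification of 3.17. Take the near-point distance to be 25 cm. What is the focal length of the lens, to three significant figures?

For the image at the near point, M = 1 + D/f.
f = D/(M - 1) = 25/(3.17 - 1) = 11.521 cm.

11.5 cm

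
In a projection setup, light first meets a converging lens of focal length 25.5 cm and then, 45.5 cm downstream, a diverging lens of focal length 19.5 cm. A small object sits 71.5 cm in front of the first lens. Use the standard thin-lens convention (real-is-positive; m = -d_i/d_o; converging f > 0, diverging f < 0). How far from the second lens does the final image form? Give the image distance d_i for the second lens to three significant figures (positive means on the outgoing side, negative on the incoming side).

-4.51 cm

Applying the thin-lens equation to the first lens, 1/25.5 = 1/71.5 + 1/d_i1, which gives d_i1 = 39.636 cm.
The intermediate image is 39.636 cm to the right of lens 1, so d_o2 = L - d_i1 = 45.5 - 39.636 = 5.864 cm.
Applying the thin-lens equation again with f_2 = -19.5 cm and d_o2 = 5.864 cm gives d_i2 = -4.508 cm.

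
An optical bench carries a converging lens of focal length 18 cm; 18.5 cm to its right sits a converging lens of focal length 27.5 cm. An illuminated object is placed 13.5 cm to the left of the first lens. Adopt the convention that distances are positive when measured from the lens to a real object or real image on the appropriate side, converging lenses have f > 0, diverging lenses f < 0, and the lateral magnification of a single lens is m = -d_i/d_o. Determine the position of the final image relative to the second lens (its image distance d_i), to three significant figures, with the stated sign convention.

Applying the thin-lens equation to the first lens, 1/18 = 1/13.5 + 1/d_i1, which gives d_i1 = -54.000 cm.
The intermediate image is virtual, 54.000 cm to the left of lens 1, so d_o2 = L - d_i1 = 18.5 - (-54.000) = 72.500 cm.
Applying the thin-lens equation again with f_2 = 27.5 cm and d_o2 = 72.500 cm gives d_i2 = 44.306 cm.

44.3 cm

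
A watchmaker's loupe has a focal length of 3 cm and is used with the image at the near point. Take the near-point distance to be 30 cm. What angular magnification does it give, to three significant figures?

M = 1 + D/f = 1 + 30/3 = 11.000.

11.0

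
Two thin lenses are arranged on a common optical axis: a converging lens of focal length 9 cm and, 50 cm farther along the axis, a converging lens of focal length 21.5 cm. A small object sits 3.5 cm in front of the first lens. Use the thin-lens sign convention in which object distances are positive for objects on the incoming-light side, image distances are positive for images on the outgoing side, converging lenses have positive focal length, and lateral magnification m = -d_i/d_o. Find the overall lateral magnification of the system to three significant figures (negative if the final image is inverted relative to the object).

First lens: d_i1 = 1/(1/9 - 1/3.5) = -5.727 cm.
m_1 = -(-5.727)/3.5 = 1.6364.
With d_i1 < 0 the first image is virtual and lies on the object side; the object distance for lens 2 is d_o2 = 50 - (-5.727) = 55.727 cm.
Second lens: d_i2 = 1/(1/21.5 - 1/(55.727)) = 35.005 cm.
m_2 = -(35.005)/(55.727) = -0.6282.
Overall magnification: m = m_1 m_2 = -1.0279.

-1.03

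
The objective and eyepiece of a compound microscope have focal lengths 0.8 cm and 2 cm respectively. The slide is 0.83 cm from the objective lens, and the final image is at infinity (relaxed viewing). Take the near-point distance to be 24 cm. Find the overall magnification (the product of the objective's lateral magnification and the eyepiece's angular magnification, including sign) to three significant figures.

Objective: 1/d_i = 1/f_obj - 1/d_o = 1/0.8 - 1/0.83 = 0.04518 cm^-1, so d_i = 22.133 cm.
m_obj = -d_i/d_o = -22.133/0.83 = -26.667.
Eyepiece angular magnification (image at infinity): M_eye = D/f_e = 24/2 = 12.000.
Overall M = m_obj x M_eye = (-26.667)(12.000) = -320.00.

-320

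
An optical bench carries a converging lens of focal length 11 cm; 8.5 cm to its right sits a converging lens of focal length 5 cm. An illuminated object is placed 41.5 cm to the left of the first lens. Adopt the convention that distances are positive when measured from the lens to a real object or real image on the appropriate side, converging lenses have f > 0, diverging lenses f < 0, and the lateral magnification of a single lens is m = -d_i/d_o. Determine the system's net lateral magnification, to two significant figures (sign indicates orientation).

Applying the thin-lens equation to the first lens, 1/11 = 1/41.5 + 1/d_i1, which gives d_i1 = 14.967 cm.
Its lateral magnification is m_1 = -d_i1/d_o1 = -(14.967)/41.5 = -0.3607.
This image would form 14.967 cm past lens 1, i.e. 6.467 cm beyond lens 2, so it is a virtual object for lens 2: d_o2 = 8.5 - 14.967 = -6.467 cm.
Applying the thin-lens equation again with f_2 = 5 cm and d_o2 = -6.467 cm gives d_i2 = 2.820 cm.
m_2 = -(2.820)/(-6.467) = 0.4360.
Total m = m_1 x m_2 = (-0.3607)(0.4360) = -0.1573.

-0.16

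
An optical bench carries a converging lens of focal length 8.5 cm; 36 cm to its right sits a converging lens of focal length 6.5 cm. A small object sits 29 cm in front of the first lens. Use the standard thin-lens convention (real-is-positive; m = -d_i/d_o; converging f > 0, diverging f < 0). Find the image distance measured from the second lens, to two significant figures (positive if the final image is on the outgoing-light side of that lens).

First lens: d_i1 = 1/(1/8.5 - 1/29) = 12.024 cm.
That image sits 23.976 cm in front of the second lens, so d_o2 = 23.976 cm.
Second lens: d_i2 = 1/(1/6.5 - 1/(23.976)) = 8.918 cm.

8.9 cm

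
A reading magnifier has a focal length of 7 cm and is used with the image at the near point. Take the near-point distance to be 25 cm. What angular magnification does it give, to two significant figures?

4.6

M = 1 + D/f = 1 + 25/7 = 4.571.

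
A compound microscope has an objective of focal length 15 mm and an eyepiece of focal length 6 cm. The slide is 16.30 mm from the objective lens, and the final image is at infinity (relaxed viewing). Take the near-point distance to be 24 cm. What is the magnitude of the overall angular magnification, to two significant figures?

Convert to cm: f_obj = 15 mm = 1.5 cm; d_o = 16.30 mm = 1.63 cm.
Objective: 1/d_i = 1/f_obj - 1/d_o = 1/1.5 - 1/1.63 = 0.05317 cm^-1, so d_i = 18.808 cm.
m_obj = -d_i/d_o = -18.808/1.63 = -11.538.
Eyepiece angular magnification (image at infinity): M_eye = D/f_e = 24/6 = 4.000.
Overall M = m_obj x M_eye = (-11.538)(4.000) = -46.15.
|M| = 46.15.

46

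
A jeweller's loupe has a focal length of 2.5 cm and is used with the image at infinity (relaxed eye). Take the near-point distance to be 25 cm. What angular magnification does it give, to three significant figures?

10.0

M = D/f = 25/2.5 = 10.000.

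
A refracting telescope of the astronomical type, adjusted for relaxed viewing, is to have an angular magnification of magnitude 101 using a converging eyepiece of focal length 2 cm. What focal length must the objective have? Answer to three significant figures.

202 cm

|M| = f_obj/|f_eye|, so f_obj = |M| x |f_eye| = 101.0 x 2 = 202.000 cm.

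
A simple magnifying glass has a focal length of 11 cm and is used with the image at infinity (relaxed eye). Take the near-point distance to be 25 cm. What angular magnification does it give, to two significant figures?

2.3

M = D/f = 25/11 = 2.273.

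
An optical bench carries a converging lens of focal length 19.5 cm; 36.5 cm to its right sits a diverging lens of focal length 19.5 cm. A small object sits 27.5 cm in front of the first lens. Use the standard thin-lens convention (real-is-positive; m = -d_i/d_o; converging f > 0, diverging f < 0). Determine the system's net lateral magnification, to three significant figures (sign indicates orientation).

First lens: d_i1 = 1/(1/19.5 - 1/27.5) = 67.031 cm.
m_1 = -(67.031)/27.5 = -2.4375.
This image would form 67.031 cm past lens 1, i.e. 30.531 cm beyond lens 2, so it is a virtual object for lens 2: d_o2 = 36.5 - 67.031 = -30.531 cm.
Second lens: d_i2 = 1/(1/(-19.5) - 1/(-30.531)) = -53.970 cm.
m_2 = -(-53.970)/(-30.531) = -1.7677.
The system's lateral magnification is m_1 m_2 = (-2.4375)(-1.7677) = 4.3088.

4.31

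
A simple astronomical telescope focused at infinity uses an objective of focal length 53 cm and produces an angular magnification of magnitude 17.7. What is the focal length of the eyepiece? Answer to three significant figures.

|M| = f_obj/f_eye, so f_eye = f_obj/|M| = 53/17.7 = 2.994 cm.

2.99 cm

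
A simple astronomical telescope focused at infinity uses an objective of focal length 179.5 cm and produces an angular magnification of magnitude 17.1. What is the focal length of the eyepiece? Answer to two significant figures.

10 cm

|M| = f_obj/f_eye, so f_eye = f_obj/|M| = 179.5/17.1 = 10.497 cm.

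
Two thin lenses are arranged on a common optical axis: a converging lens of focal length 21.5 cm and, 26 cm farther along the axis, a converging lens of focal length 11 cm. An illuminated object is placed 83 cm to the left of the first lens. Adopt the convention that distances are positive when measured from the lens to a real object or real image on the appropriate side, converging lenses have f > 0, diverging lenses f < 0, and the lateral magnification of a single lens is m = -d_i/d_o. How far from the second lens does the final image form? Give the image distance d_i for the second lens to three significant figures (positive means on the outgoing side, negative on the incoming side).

2.37 cm

Lens 1: 1/d_i1 = 1/f_1 - 1/d_o1 = 1/21.5 - 1/83 = 0.03446 cm^-1, so d_i1 = 29.016 cm.
This image would form 29.016 cm past lens 1, i.e. 3.016 cm beyond lens 2, so it is a virtual object for lens 2: d_o2 = 26 - 29.016 = -3.016 cm.
Lens 2: 1/d_i2 = 1/f_2 - 1/d_o2 = 1/11 - 1/(-3.016) = 0.42245 cm^-1, so d_i2 = 2.367 cm.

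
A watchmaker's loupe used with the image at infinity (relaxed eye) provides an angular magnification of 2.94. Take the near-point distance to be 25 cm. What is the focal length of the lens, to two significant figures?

8.5 cm

For the image at infinity, M = D/f.
f = D/M = 25/2.94 = 8.503 cm.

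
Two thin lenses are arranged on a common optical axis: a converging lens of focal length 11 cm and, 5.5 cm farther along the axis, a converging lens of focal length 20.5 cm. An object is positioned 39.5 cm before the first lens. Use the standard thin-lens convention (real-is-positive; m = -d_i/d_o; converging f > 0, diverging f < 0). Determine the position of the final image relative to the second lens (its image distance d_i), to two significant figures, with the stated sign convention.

6.6 cm

Applying the thin-lens equation to the first lens, 1/11 = 1/39.5 + 1/d_i1, which gives d_i1 = 15.246 cm.
Since 15.246 cm > 5.5 cm, the first image lies past the second lens and serves as a virtual object: d_o2 = L - d_i1 = -9.746 cm.
Applying the thin-lens equation again with f_2 = 20.5 cm and d_o2 = -9.746 cm gives d_i2 = 6.605 cm.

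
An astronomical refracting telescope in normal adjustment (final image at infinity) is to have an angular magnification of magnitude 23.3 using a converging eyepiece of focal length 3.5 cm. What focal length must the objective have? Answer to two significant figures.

82 cm

|M| = f_obj/|f_eye|, so f_obj = |M| x |f_eye| = 23.3 x 3.5 = 81.550 cm.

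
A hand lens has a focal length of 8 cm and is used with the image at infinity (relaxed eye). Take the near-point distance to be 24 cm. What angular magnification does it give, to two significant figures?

3.0

M = D/f = 24/8 = 3.000.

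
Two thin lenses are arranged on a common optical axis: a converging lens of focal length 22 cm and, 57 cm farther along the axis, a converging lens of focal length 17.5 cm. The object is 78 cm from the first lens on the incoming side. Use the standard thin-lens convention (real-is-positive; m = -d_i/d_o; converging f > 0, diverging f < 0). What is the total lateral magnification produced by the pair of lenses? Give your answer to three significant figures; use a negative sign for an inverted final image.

0.776

First lens: d_i1 = 1/(1/22 - 1/78) = 30.643 cm.
m_1 = -(30.643)/78 = -0.3929.
Object distance for lens 2: d_o2 = 57 - 30.643 = 26.357 cm.
Second lens: d_i2 = 1/(1/17.5 - 1/(26.357)) = 52.077 cm.
m_2 = -(52.077)/(26.357) = -1.9758.
The system's lateral magnification is m_1 m_2 = (-0.3929)(-1.9758) = 0.7762.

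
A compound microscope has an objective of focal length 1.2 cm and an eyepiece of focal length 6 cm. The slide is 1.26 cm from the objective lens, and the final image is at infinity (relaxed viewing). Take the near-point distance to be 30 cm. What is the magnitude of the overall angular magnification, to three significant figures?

100

Objective: 1/d_i = 1/f_obj - 1/d_o = 1/1.2 - 1/1.26 = 0.03968 cm^-1, so d_i = 25.200 cm.
m_obj = -d_i/d_o = -25.200/1.26 = -20.000.
Eyepiece angular magnification (image at infinity): M_eye = D/f_e = 30/6 = 5.000.
Overall M = m_obj x M_eye = (-20.000)(5.000) = -100.00.
|M| = 100.00.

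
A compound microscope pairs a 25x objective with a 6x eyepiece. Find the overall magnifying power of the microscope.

The overall magnification of a compound microscope is the product of the objective and eyepiece magnifications:
M = M_obj x M_eye = 25 x 6 = 150.

150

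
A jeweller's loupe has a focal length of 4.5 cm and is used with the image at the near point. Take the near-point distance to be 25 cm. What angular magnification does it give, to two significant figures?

M = 1 + D/f = 1 + 25/4.5 = 6.556.

6.6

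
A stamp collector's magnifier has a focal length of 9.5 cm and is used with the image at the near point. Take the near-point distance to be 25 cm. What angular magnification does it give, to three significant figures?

3.63

M = 1 + D/f = 1 + 25/9.5 = 3.632.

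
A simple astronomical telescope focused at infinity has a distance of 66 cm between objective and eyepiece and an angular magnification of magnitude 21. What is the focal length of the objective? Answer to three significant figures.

63.0 cm

In normal adjustment the tube length equals f_obj + f_eye and |M| = f_obj/f_eye.
So f_obj = 21 f_eye and 21 f_eye + f_eye = 66 cm, giving f_eye = 66/22 = 3.000 cm and f_obj = 63.000 cm.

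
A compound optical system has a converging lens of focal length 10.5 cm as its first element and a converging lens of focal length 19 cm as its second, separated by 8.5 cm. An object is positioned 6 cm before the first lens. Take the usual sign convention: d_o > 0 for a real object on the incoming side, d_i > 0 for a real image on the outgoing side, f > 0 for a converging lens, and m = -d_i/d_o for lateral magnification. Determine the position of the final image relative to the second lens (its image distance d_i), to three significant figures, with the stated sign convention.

122 cm

First lens: d_i1 = 1/(1/10.5 - 1/6) = -14.000 cm.
The intermediate image is virtual, 14.000 cm to the left of lens 1, so d_o2 = L - d_i1 = 8.5 - (-14.000) = 22.500 cm.
Second lens: d_i2 = 1/(1/19 - 1/(22.500)) = 122.143 cm.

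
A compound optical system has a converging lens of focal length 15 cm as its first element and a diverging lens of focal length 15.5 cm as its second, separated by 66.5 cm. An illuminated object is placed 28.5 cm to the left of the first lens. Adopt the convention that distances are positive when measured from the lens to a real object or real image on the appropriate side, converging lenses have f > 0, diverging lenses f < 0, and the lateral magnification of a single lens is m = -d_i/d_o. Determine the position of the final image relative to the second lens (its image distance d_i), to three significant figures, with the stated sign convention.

Lens 1: 1/d_i1 = 1/f_1 - 1/d_o1 = 1/15 - 1/28.5 = 0.03158 cm^-1, so d_i1 = 31.667 cm.
Object distance for lens 2: d_o2 = 66.5 - 31.667 = 34.833 cm.
Lens 2: 1/d_i2 = 1/f_2 - 1/d_o2 = 1/(-15.5) - 1/(34.833) = -0.09322 cm^-1, so d_i2 = -10.727 cm.

-10.7 cm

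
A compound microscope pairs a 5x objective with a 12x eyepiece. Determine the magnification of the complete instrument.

The overall magnification of a compound microscope is the product of the objective and eyepiece magnifications:
M = M_obj x M_eye = 5 x 12 = 60.

60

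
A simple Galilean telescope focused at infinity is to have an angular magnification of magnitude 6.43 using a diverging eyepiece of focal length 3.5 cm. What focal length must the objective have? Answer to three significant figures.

|M| = f_obj/|f_eye|, so f_obj = |M| x |f_eye| = 6.43 x 3.5 = 22.505 cm.

22.5 cm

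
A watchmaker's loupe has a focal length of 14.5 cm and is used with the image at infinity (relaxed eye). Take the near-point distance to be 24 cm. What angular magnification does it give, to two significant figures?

M = D/f = 24/14.5 = 1.655.

1.7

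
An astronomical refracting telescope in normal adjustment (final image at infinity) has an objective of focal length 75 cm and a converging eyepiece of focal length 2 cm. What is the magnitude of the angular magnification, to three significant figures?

|M| = f_obj/|f_eye| = 75/2 = 37.500.

37.5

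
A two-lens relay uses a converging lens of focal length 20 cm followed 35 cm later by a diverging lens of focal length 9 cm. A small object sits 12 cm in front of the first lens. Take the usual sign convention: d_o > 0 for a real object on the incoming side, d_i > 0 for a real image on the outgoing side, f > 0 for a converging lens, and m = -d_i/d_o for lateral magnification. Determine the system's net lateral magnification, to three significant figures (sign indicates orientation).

First lens: d_i1 = 1/(1/20 - 1/12) = -30.000 cm.
m_1 = -(-30.000)/12 = 2.5000.
With d_i1 < 0 the first image is virtual and lies on the object side; the object distance for lens 2 is d_o2 = 35 - (-30.000) = 65.000 cm.
Second lens: d_i2 = 1/(1/(-9) - 1/(65.000)) = -7.905 cm.
m_2 = -(-7.905)/(65.000) = 0.1216.
The system's lateral magnification is m_1 m_2 = (2.5000)(0.1216) = 0.3041.

0.304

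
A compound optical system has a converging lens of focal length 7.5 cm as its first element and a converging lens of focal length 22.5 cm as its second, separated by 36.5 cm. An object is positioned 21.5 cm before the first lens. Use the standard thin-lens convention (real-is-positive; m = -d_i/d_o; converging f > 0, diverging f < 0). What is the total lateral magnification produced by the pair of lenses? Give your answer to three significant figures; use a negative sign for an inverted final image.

First lens: d_i1 = 1/(1/7.5 - 1/21.5) = 11.518 cm.
m_1 = -(11.518)/21.5 = -0.5357.
That image sits 24.982 cm in front of the second lens, so d_o2 = 24.982 cm.
Second lens: d_i2 = 1/(1/22.5 - 1/(24.982)) = 226.457 cm.
m_2 = -(226.457)/(24.982) = -9.0647.
The system's lateral magnification is m_1 m_2 = (-0.5357)(-9.0647) = 4.8561.

4.86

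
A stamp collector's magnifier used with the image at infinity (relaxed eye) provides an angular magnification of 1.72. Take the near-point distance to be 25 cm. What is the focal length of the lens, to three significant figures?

14.5 cm

For the image at infinity, M = D/f.
f = D/M = 25/1.72 = 14.535 cm.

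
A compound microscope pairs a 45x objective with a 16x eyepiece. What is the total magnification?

The overall magnification of a compound microscope is the product of the objective and eyepiece magnifications:
M = M_obj x M_eye = 45 x 16 = 720.

720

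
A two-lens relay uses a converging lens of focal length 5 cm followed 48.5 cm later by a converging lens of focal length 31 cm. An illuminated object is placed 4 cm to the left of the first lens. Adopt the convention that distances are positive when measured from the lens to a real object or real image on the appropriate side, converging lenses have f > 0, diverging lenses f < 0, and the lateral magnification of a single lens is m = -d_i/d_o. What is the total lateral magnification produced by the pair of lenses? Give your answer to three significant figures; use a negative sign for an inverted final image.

Applying the thin-lens equation to the first lens, 1/5 = 1/4 + 1/d_i1, which gives d_i1 = -20.000 cm.
Its lateral magnification is m_1 = -d_i1/d_o1 = -(-20.000)/4 = 5.0000.
The intermediate image is virtual, 20.000 cm to the left of lens 1, so d_o2 = L - d_i1 = 48.5 - (-20.000) = 68.500 cm.
Applying the thin-lens equation again with f_2 = 31 cm and d_o2 = 68.500 cm gives d_i2 = 56.627 cm.
m_2 = -(56.627)/(68.500) = -0.8267.
Total m = m_1 x m_2 = (5.0000)(-0.8267) = -4.1333.

-4.13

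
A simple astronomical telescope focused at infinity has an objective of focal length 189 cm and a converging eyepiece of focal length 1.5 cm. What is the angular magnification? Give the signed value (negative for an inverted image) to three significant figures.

-126

M = -f_obj/f_eye = -189/(1.5) = -126.000.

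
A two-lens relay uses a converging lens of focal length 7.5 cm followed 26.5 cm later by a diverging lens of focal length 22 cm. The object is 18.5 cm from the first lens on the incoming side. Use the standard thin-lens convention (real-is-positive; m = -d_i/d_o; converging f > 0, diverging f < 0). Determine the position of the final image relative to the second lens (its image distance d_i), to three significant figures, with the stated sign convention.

-8.51 cm

Applying the thin-lens equation to the first lens, 1/7.5 = 1/18.5 + 1/d_i1, which gives d_i1 = 12.614 cm.
That image sits 13.886 cm in front of the second lens, so d_o2 = 13.886 cm.
Applying the thin-lens equation again with f_2 = -22 cm and d_o2 = 13.886 cm gives d_i2 = -8.513 cm.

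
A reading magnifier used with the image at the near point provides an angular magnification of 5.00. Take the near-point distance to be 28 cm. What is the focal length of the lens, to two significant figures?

7.0 cm

For the image at the near point, M = 1 + D/f.
f = D/(M - 1) = 28/(5.0 - 1) = 7.000 cm.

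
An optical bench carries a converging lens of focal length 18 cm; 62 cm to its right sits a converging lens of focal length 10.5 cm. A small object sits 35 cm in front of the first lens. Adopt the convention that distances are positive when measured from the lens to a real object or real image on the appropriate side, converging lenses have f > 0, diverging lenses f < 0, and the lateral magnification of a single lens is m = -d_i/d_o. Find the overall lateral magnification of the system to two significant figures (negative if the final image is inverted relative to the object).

0.77

Lens 1: 1/d_i1 = 1/f_1 - 1/d_o1 = 1/18 - 1/35 = 0.02698 cm^-1, so d_i1 = 37.059 cm.
m_1 = -(37.059)/35 = -1.0588.
That image sits 24.941 cm in front of the second lens, so d_o2 = 24.941 cm.
Lens 2: 1/d_i2 = 1/f_2 - 1/d_o2 = 1/10.5 - 1/(24.941) = 0.05514 cm^-1, so d_i2 = 18.134 cm.
m_2 = -(18.134)/(24.941) = -0.7271.
The system's lateral magnification is m_1 m_2 = (-1.0588)(-0.7271) = 0.7699.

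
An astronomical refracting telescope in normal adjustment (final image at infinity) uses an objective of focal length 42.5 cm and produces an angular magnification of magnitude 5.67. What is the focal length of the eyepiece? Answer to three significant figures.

7.50 cm

|M| = f_obj/f_eye, so f_eye = f_obj/|M| = 42.5/5.67 = 7.496 cm.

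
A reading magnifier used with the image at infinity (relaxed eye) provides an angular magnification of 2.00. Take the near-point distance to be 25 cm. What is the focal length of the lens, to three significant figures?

For the image at infinity, M = D/f.
f = D/M = 25/2.0 = 12.500 cm.

12.5 cm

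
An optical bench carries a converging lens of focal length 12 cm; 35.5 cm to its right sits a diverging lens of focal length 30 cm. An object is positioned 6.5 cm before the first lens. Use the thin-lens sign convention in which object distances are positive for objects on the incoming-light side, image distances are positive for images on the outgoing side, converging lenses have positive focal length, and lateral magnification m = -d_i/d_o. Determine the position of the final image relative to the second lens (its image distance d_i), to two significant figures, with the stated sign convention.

-19 cm

First lens: d_i1 = 1/(1/12 - 1/6.5) = -14.182 cm.
With d_i1 < 0 the first image is virtual and lies on the object side; the object distance for lens 2 is d_o2 = 35.5 - (-14.182) = 49.682 cm.
Second lens: d_i2 = 1/(1/(-30) - 1/(49.682)) = -18.705 cm.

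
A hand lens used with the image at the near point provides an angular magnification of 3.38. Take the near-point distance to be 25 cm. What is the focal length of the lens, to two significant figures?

11 cm

For the image at the near point, M = 1 + D/f.
f = D/(M - 1) = 25/(3.38 - 1) = 10.504 cm.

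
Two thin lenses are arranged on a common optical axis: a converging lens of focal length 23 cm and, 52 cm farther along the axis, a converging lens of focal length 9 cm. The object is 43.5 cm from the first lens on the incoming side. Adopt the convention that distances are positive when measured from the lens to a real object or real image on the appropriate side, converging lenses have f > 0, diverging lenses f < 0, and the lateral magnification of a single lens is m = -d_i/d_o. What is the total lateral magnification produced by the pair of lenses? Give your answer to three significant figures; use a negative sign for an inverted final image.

-1.74

First lens: d_i1 = 1/(1/23 - 1/43.5) = 48.805 cm.
m_1 = -(48.805)/43.5 = -1.1220.
The intermediate image is 48.805 cm to the right of lens 1, so d_o2 = L - d_i1 = 52 - 48.805 = 3.195 cm.
Second lens: d_i2 = 1/(1/9 - 1/(3.195)) = -4.954 cm.
m_2 = -(-4.954)/(3.195) = 1.5504.
Overall magnification: m = m_1 m_2 = -1.7395.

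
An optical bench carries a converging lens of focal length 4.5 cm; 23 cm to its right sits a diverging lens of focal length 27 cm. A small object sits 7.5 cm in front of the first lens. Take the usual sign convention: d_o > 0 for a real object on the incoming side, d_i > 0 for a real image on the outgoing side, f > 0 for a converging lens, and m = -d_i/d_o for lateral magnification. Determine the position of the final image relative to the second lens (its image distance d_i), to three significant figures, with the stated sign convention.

-8.19 cm

First lens: d_i1 = 1/(1/4.5 - 1/7.5) = 11.250 cm.
That image sits 11.750 cm in front of the second lens, so d_o2 = 11.750 cm.
Second lens: d_i2 = 1/(1/(-27) - 1/(11.750)) = -8.187 cm.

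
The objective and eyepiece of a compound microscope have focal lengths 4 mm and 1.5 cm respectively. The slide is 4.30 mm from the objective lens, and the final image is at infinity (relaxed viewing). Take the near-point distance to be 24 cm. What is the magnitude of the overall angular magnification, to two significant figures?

210

Convert to cm: f_obj = 4 mm = 0.4 cm; d_o = 4.30 mm = 0.43 cm.
Objective: 1/d_i = 1/f_obj - 1/d_o = 1/0.4 - 1/0.43 = 0.17442 cm^-1, so d_i = 5.733 cm.
m_obj = -d_i/d_o = -5.733/0.43 = -13.333.
Eyepiece angular magnification (image at infinity): M_eye = D/f_e = 24/1.5 = 16.000.
Overall M = m_obj x M_eye = (-13.333)(16.000) = -213.33.
|M| = 213.33.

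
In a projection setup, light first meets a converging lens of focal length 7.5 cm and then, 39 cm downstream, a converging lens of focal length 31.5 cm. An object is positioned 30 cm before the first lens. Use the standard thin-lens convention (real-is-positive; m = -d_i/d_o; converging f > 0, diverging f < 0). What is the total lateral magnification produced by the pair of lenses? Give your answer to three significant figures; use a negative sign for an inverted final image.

First lens: d_i1 = 1/(1/7.5 - 1/30) = 10.000 cm.
m_1 = -(10.000)/30 = -0.3333.
The intermediate image is 10.000 cm to the right of lens 1, so d_o2 = L - d_i1 = 39 - 10.000 = 29.000 cm.
Second lens: d_i2 = 1/(1/31.5 - 1/(29.000)) = -365.400 cm.
m_2 = -(-365.400)/(29.000) = 12.6000.
The system's lateral magnification is m_1 m_2 = (-0.3333)(12.6000) = -4.2000.

-4.20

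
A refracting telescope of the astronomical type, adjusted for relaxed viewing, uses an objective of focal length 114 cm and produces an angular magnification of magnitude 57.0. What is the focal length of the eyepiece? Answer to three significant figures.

2.00 cm

|M| = f_obj/f_eye, so f_eye = f_obj/|M| = 114/57.0 = 2.000 cm.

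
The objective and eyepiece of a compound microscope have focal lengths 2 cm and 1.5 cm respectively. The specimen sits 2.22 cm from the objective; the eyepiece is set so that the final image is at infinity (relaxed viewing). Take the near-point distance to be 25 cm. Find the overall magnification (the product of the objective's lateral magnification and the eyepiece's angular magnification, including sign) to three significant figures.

-152

Objective: 1/d_i = 1/f_obj - 1/d_o = 1/2 - 1/2.22 = 0.04955 cm^-1, so d_i = 20.182 cm.
m_obj = -d_i/d_o = -20.182/2.22 = -9.091.
Eyepiece angular magnification (image at infinity): M_eye = D/f_e = 25/1.5 = 16.667.
Overall M = m_obj x M_eye = (-9.091)(16.667) = -151.52.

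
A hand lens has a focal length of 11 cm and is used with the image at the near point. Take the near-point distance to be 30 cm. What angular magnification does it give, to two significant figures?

3.7

M = 1 + D/f = 1 + 30/11 = 3.727.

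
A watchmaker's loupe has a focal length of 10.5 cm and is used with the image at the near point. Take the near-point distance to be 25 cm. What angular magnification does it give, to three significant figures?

3.38

M = 1 + D/f = 1 + 25/10.5 = 3.381.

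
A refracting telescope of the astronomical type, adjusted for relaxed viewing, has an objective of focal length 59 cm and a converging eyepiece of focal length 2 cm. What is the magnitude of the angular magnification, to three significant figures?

29.5

|M| = f_obj/|f_eye| = 59/2 = 29.500.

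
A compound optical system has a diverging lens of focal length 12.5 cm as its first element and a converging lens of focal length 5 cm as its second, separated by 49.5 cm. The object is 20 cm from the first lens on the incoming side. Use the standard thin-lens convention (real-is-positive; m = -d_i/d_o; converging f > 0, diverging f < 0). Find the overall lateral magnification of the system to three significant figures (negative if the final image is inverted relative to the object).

-0.0368

Applying the thin-lens equation to the first lens, 1/(-12.5) = 1/20 + 1/d_i1, which gives d_i1 = -7.692 cm.
Its lateral magnification is m_1 = -d_i1/d_o1 = -(-7.692)/20 = 0.3846.
The intermediate image is virtual, 7.692 cm to the left of lens 1, so d_o2 = L - d_i1 = 49.5 - (-7.692) = 57.192 cm.
Applying the thin-lens equation again with f_2 = 5 cm and d_o2 = 57.192 cm gives d_i2 = 5.479 cm.
m_2 = -(5.479)/(57.192) = -0.0958.
Overall magnification: m = m_1 m_2 = -0.0368.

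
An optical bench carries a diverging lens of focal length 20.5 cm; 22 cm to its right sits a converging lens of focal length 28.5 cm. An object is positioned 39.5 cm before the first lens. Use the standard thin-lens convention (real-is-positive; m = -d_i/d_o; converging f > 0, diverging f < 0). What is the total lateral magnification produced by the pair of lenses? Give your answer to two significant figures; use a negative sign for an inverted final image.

Applying the thin-lens equation to the first lens, 1/(-20.5) = 1/39.5 + 1/d_i1, which gives d_i1 = -13.496 cm.
Its lateral magnification is m_1 = -d_i1/d_o1 = -(-13.496)/39.5 = 0.3417.
The intermediate image is virtual, 13.496 cm to the left of lens 1, so d_o2 = L - d_i1 = 22 - (-13.496) = 35.496 cm.
Applying the thin-lens equation again with f_2 = 28.5 cm and d_o2 = 35.496 cm gives d_i2 = 144.605 cm.
m_2 = -(144.605)/(35.496) = -4.0739.
Overall magnification: m = m_1 m_2 = -1.3919.

-1.4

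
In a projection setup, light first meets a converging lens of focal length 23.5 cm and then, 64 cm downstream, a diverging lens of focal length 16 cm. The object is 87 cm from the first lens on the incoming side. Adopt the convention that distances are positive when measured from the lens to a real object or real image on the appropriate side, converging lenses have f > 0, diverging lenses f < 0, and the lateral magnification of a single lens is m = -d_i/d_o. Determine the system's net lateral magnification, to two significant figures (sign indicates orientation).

Lens 1: 1/d_i1 = 1/f_1 - 1/d_o1 = 1/23.5 - 1/87 = 0.03106 cm^-1, so d_i1 = 32.197 cm.
m_1 = -(32.197)/87 = -0.3701.
The intermediate image is 32.197 cm to the right of lens 1, so d_o2 = L - d_i1 = 64 - 32.197 = 31.803 cm.
Lens 2: 1/d_i2 = 1/f_2 - 1/d_o2 = 1/(-16) - 1/(31.803) = -0.09394 cm^-1, so d_i2 = -10.645 cm.
m_2 = -(-10.645)/(31.803) = 0.3347.
The system's lateral magnification is m_1 m_2 = (-0.3701)(0.3347) = -0.1239.

-0.12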